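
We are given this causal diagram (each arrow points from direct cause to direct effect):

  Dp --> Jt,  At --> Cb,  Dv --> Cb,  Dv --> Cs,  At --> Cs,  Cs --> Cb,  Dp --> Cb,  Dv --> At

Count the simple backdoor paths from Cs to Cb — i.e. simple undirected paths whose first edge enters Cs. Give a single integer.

A backdoor path from Cs to Cb is any simple undirected path whose first edge points into Cs (i.e. leaves Cs via a parent).
Parents of Cs: {At, Dv}.
Enumerating:
  P1: Cs <- Dv -> At -> Cb
  P2: Cs <- Dv -> Cb
  P3: Cs <- At <- Dv -> Cb
  P4: Cs <- At -> Cb
That exhausts the simple backdoor paths. Count: 4.

4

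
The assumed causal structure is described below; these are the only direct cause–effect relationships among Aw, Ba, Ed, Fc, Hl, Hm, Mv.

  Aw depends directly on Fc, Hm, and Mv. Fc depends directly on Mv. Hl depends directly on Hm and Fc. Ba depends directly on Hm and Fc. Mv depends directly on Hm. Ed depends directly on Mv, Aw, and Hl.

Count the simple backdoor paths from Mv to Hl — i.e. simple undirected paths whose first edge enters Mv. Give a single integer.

A backdoor path from Mv to Hl is any simple undirected path whose first edge points into Mv (i.e. leaves Mv via a parent).
Parents of Mv: {Hm}.
Enumerating:
  P1: Mv <- Hm -> Aw <- Fc -> Hl
  P2: Mv <- Hm -> Aw -> Ed <- Hl
  P3: Mv <- Hm -> Hl
  P4: Mv <- Hm -> Ba <- Fc -> Aw -> Ed <- Hl
  P5: Mv <- Hm -> Ba <- Fc -> Hl
That exhausts the simple backdoor paths. Count: 5.

5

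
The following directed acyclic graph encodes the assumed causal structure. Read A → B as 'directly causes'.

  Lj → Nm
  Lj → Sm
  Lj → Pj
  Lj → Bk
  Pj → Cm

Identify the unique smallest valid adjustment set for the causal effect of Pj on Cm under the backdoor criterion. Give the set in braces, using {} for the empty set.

Variables eligible for adjustment (non-descendants of Pj, excluding Pj and Cm): {Bk, Lj, Nm, Sm}.
Backdoor paths from Pj to Cm:
  (none)
With no backdoor paths the empty set already satisfies the criterion, and it is trivially minimal.

{}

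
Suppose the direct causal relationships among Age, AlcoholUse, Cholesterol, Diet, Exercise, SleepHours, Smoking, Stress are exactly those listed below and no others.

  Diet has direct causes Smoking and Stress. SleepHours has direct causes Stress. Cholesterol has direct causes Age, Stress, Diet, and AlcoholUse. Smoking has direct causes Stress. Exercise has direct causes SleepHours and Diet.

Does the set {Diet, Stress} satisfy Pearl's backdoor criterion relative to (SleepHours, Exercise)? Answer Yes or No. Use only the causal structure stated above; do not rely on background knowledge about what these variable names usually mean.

Yes

Backdoor paths from SleepHours to Exercise (paths whose first edge points into SleepHours):
  P1: SleepHours <- Stress -> Smoking -> Diet -> Exercise
  P2: SleepHours <- Stress -> Diet -> Exercise
  P3: SleepHours <- Stress -> Cholesterol <- Diet -> Exercise
Condition 1 (no descendant of SleepHours in the set): holds — descendants of SleepHours are {Exercise}; none are in {Diet, Stress}.
Condition 2 (every backdoor path blocked by {Diet, Stress}):
  P1: blocked at fork node Stress ∈ conditioning set.
  P2: blocked at fork node Stress ∈ conditioning set.
  P3: blocked at fork node Stress ∈ conditioning set.
{Diet, Stress} satisfies the backdoor criterion.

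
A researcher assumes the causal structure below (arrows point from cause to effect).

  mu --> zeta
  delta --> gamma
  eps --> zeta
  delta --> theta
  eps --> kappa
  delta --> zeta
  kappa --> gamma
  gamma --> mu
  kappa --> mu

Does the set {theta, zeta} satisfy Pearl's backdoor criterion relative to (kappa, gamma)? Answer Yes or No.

No

Backdoor paths from kappa to gamma (paths whose first edge points into kappa):
  P1: kappa <- eps -> zeta <- delta -> gamma
  P2: kappa <- eps -> zeta <- mu <- gamma
Condition 1 (no descendant of kappa in the set): FAILS — zeta is a descendant of kappa.
Condition 2 (every backdoor path blocked by {theta, zeta}):
  P1: open — collider(s) zeta are conditioned on (or have a conditioned descendant) and no non-collider on the path is in the set.
  P2: open — collider(s) zeta are conditioned on (or have a conditioned descendant) and no non-collider on the path is in the set.
{theta, zeta} does not satisfy the backdoor criterion.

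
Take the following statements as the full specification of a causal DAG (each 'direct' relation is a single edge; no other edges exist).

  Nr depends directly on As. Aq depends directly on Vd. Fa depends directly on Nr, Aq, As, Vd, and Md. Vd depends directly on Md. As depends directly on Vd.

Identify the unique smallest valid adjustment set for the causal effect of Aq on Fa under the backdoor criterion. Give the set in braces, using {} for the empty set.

{Vd}

Variables eligible for adjustment (non-descendants of Aq, excluding Aq and Fa): {As, Md, Nr, Vd}.
Backdoor paths from Aq to Fa:
  P1: Aq <- Vd <- Md -> Fa
  P2: Aq <- Vd -> As -> Nr -> Fa
  P3: Aq <- Vd -> As -> Fa
  P4: Aq <- Vd -> Fa
The empty set is not sufficient: P1 (Aq <- Vd <- Md -> Fa) has no collider blocking it and no conditioned non-collider, so it is open.
Try {Vd}:
  P1: blocked at chain node Vd ∈ conditioning set.
  P2: blocked at fork node Vd ∈ conditioning set.
  P3: blocked at fork node Vd ∈ conditioning set.
  P4: blocked at fork node Vd ∈ conditioning set.
{Vd} contains no descendant of Aq and blocks every backdoor path.
No other singleton works — e.g. {Md} leaves P2 open — so {Vd} is the unique smallest valid adjustment set.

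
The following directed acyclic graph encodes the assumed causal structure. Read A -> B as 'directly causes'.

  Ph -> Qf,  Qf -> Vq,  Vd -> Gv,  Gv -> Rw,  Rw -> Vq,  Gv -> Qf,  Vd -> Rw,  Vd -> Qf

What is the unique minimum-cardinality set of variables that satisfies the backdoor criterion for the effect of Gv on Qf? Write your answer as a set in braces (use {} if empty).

Variables eligible for adjustment (non-descendants of Gv, excluding Gv and Qf): {Ph, Vd}.
Backdoor paths from Gv to Qf:
  P1: Gv <- Vd -> Qf
  P2: Gv <- Vd -> Rw -> Vq <- Qf
The empty set is not sufficient: P1 (Gv <- Vd -> Qf) has no collider blocking it and no conditioned non-collider, so it is open.
Try {Vd}:
  P1: blocked at fork node Vd ∈ conditioning set.
  P2: blocked at fork node Vd ∈ conditioning set.
{Vd} contains no descendant of Gv and blocks every backdoor path.
No other singleton works — e.g. {Ph} leaves P1 open — so {Vd} is the unique smallest valid adjustment set.

{Vd}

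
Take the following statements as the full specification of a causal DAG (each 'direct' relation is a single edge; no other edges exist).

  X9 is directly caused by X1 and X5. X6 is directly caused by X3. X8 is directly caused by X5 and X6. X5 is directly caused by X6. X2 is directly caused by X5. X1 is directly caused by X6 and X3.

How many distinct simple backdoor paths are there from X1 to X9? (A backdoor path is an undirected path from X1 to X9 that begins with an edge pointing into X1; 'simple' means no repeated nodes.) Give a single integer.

A backdoor path from X1 to X9 is any simple undirected path whose first edge points into X1 (i.e. leaves X1 via a parent).
Parents of X1: {X3, X6}.
Enumerating:
  P1: X1 <- X3 -> X6 -> X5 -> X9
  P2: X1 <- X3 -> X6 -> X8 <- X5 -> X9
  P3: X1 <- X6 -> X5 -> X9
  P4: X1 <- X6 -> X8 <- X5 -> X9
That exhausts the simple backdoor paths. Count: 4.

4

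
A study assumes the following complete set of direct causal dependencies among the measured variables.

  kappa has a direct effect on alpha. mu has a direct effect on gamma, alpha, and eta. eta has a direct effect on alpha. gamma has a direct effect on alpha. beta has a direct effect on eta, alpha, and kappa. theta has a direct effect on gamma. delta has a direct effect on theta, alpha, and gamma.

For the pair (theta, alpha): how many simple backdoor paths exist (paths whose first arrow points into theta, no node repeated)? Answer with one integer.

6

A backdoor path from theta to alpha is any simple undirected path whose first edge points into theta (i.e. leaves theta via a parent).
Parents of theta: {delta}.
Enumerating:
  P1: theta <- delta -> gamma <- mu -> eta <- beta -> kappa -> alpha
  P2: theta <- delta -> gamma <- mu -> eta <- beta -> alpha
  P3: theta <- delta -> gamma <- mu -> eta -> alpha
  P4: theta <- delta -> gamma <- mu -> alpha
  P5: theta <- delta -> gamma -> alpha
  P6: theta <- delta -> alpha
That exhausts the simple backdoor paths. Count: 6.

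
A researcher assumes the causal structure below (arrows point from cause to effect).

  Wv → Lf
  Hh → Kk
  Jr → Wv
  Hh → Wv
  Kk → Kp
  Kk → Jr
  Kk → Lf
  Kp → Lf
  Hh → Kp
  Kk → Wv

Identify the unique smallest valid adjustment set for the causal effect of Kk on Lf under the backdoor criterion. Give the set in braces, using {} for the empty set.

{Hh}

Variables eligible for adjustment (non-descendants of Kk, excluding Kk and Lf): {Hh}.
Backdoor paths from Kk to Lf:
  P1: Kk <- Hh -> Kp -> Lf
  P2: Kk <- Hh -> Wv -> Lf
The empty set is not sufficient: P1 (Kk <- Hh -> Kp -> Lf) has no collider blocking it and no conditioned non-collider, so it is open.
Try {Hh}:
  P1: blocked at fork node Hh ∈ conditioning set.
  P2: blocked at fork node Hh ∈ conditioning set.
{Hh} contains no descendant of Kk and blocks every backdoor path.
{Hh} is the unique smallest valid adjustment set.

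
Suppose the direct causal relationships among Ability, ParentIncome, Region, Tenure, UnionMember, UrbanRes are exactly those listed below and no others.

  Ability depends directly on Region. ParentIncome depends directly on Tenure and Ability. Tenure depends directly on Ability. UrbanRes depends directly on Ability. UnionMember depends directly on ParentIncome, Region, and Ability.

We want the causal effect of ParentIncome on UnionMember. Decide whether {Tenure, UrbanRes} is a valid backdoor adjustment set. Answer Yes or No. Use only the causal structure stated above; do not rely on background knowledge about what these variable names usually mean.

No

Backdoor paths from ParentIncome to UnionMember (paths whose first edge points into ParentIncome):
  P1: ParentIncome <- Ability <- Region -> UnionMember
  P2: ParentIncome <- Ability -> UnionMember
  P3: ParentIncome <- Tenure <- Ability <- Region -> UnionMember
  P4: ParentIncome <- Tenure <- Ability -> UnionMember
Condition 1 (no descendant of ParentIncome in the set): holds — descendants of ParentIncome are {UnionMember}; none are in {Tenure, UrbanRes}.
Condition 2 (every backdoor path blocked by {Tenure, UrbanRes}):
  P1: open — no interior node is in the conditioning set.
  P2: open — no interior node is in the conditioning set.
  P3: blocked at chain node Tenure ∈ conditioning set.
  P4: blocked at chain node Tenure ∈ conditioning set.
{Tenure, UrbanRes} does not satisfy the backdoor criterion.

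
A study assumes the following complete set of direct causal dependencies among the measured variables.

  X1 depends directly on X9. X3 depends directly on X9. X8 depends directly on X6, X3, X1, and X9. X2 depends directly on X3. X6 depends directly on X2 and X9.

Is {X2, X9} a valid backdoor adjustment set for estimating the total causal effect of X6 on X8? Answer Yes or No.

Yes

Backdoor paths from X6 to X8 (paths whose first edge points into X6):
  P1: X6 <- X9 -> X3 -> X8
  P2: X6 <- X9 -> X1 -> X8
  P3: X6 <- X9 -> X8
  P4: X6 <- X2 <- X3 <- X9 -> X1 -> X8
  P5: X6 <- X2 <- X3 <- X9 -> X8
  P6: X6 <- X2 <- X3 -> X8
Condition 1 (no descendant of X6 in the set): holds — descendants of X6 are {X8}; none are in {X2, X9}.
Condition 2 (every backdoor path blocked by {X2, X9}):
  P1: blocked at fork node X9 ∈ conditioning set.
  P2: blocked at fork node X9 ∈ conditioning set.
  P3: blocked at fork node X9 ∈ conditioning set.
  P4: blocked at chain node X2 ∈ conditioning set.
  P5: blocked at chain node X2 ∈ conditioning set.
  P6: blocked at chain node X2 ∈ conditioning set.
{X2, X9} satisfies the backdoor criterion.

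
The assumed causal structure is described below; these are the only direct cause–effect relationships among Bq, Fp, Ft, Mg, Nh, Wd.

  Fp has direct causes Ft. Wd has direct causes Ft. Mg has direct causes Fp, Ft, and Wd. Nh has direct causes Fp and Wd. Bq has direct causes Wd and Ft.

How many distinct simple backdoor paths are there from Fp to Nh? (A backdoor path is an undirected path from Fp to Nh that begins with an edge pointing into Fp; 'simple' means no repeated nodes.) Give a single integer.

3

A backdoor path from Fp to Nh is any simple undirected path whose first edge points into Fp (i.e. leaves Fp via a parent).
Parents of Fp: {Ft}.
Enumerating:
  P1: Fp <- Ft -> Wd -> Nh
  P2: Fp <- Ft -> Bq <- Wd -> Nh
  P3: Fp <- Ft -> Mg <- Wd -> Nh
That exhausts the simple backdoor paths. Count: 3.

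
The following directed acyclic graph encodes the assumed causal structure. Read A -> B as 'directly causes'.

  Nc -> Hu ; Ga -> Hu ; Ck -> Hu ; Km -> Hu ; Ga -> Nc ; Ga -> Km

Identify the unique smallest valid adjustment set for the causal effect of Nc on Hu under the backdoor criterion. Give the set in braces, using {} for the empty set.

Variables eligible for adjustment (non-descendants of Nc, excluding Nc and Hu): {Ck, Ga, Km}.
Backdoor paths from Nc to Hu:
  P1: Nc <- Ga -> Km -> Hu
  P2: Nc <- Ga -> Hu
The empty set is not sufficient: P1 (Nc <- Ga -> Km -> Hu) has no collider blocking it and no conditioned non-collider, so it is open.
Try {Ga}:
  P1: blocked at fork node Ga ∈ conditioning set.
  P2: blocked at fork node Ga ∈ conditioning set.
{Ga} contains no descendant of Nc and blocks every backdoor path.
No other singleton works — e.g. {Ck} leaves P1 open — so {Ga} is the unique smallest valid adjustment set.

{Ga}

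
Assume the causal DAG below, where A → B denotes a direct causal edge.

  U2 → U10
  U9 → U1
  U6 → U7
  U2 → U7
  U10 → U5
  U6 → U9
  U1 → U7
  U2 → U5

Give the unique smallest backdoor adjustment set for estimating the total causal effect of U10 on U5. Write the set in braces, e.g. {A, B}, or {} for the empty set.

Variables eligible for adjustment (non-descendants of U10, excluding U10 and U5): {U1, U2, U6, U7, U9}.
Backdoor paths from U10 to U5:
  P1: U10 <- U2 -> U5
The empty set is not sufficient: P1 (U10 <- U2 -> U5) has no collider blocking it and no conditioned non-collider, so it is open.
Try {U2}:
  P1: blocked at fork node U2 ∈ conditioning set.
{U2} contains no descendant of U10 and blocks every backdoor path.
No other singleton works — e.g. {U6} leaves P1 open — so {U2} is the unique smallest valid adjustment set.

{U2}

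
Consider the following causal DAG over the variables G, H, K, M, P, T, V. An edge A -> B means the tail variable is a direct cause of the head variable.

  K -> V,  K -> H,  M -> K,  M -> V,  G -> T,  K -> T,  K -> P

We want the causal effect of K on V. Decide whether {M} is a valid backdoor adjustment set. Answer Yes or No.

Yes

Backdoor paths from K to V (paths whose first edge points into K):
  P1: K <- M -> V
Condition 1 (no descendant of K in the set): holds — descendants of K are {H, P, T, V}; none are in {M}.
Condition 2 (every backdoor path blocked by {M}):
  P1: blocked at fork node M ∈ conditioning set.
{M} satisfies the backdoor criterion.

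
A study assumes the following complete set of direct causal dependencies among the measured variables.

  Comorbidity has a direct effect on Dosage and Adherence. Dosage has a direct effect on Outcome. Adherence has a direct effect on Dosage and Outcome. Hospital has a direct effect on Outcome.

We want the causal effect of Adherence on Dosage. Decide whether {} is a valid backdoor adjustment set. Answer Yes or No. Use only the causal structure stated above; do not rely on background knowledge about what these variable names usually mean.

No

Backdoor paths from Adherence to Dosage (paths whose first edge points into Adherence):
  P1: Adherence <- Comorbidity -> Dosage
Condition 1 (no descendant of Adherence in the set): holds — descendants of Adherence are {Dosage, Outcome}; none are in {}.
Condition 2 (every backdoor path blocked by {}):
  P1: open — no interior node is in the conditioning set.
{} does not satisfy the backdoor criterion.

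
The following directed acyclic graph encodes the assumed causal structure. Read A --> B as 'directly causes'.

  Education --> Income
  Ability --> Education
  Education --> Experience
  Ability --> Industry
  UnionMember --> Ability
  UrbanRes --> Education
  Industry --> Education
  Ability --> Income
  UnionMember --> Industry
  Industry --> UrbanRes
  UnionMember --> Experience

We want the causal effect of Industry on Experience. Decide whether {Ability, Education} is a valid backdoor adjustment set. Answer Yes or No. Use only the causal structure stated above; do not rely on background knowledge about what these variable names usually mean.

No

Backdoor paths from Industry to Experience (paths whose first edge points into Industry):
  P1: Industry <- UnionMember -> Ability -> Education -> Experience
  P2: Industry <- UnionMember -> Ability -> Income <- Education -> Experience
  P3: Industry <- UnionMember -> Experience
  P4: Industry <- Ability <- UnionMember -> Experience
  P5: Industry <- Ability -> Education -> Experience
  P6: Industry <- Ability -> Income <- Education -> Experience
Condition 1 (no descendant of Industry in the set): FAILS — Education is a descendant of Industry.
Condition 2 (every backdoor path blocked by {Ability, Education}):
  P1: blocked at chain node Ability ∈ conditioning set.
  P2: blocked at chain node Ability ∈ conditioning set.
  P3: open — no interior node is in the conditioning set.
  P4: blocked at chain node Ability ∈ conditioning set.
  P5: blocked at fork node Ability ∈ conditioning set.
  P6: blocked at fork node Ability ∈ conditioning set.
{Ability, Education} does not satisfy the backdoor criterion.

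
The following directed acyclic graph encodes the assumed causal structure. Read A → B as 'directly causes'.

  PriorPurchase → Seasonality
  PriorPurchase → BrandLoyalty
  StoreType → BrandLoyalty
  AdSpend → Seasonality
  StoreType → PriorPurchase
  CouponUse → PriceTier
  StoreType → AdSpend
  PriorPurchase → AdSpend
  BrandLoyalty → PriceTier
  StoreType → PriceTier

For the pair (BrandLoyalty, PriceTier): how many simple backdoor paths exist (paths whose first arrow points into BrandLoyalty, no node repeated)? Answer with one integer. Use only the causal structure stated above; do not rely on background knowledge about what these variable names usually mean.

4

A backdoor path from BrandLoyalty to PriceTier is any simple undirected path whose first edge points into BrandLoyalty (i.e. leaves BrandLoyalty via a parent).
Parents of BrandLoyalty: {PriorPurchase, StoreType}.
Enumerating:
  P1: BrandLoyalty <- StoreType -> PriceTier
  P2: BrandLoyalty <- PriorPurchase <- StoreType -> PriceTier
  P3: BrandLoyalty <- PriorPurchase -> AdSpend <- StoreType -> PriceTier
  P4: BrandLoyalty <- PriorPurchase -> Seasonality <- AdSpend <- StoreType -> PriceTier
That exhausts the simple backdoor paths. Count: 4.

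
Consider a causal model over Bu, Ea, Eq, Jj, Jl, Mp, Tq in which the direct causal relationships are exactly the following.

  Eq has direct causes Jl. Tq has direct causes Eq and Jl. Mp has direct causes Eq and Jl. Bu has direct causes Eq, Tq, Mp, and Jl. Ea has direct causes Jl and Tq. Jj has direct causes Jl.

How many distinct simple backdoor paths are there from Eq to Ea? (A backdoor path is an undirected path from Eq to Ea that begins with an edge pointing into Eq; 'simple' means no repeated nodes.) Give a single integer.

A backdoor path from Eq to Ea is any simple undirected path whose first edge points into Eq (i.e. leaves Eq via a parent).
Parents of Eq: {Jl}.
Enumerating:
  P1: Eq <- Jl -> Tq -> Ea
  P2: Eq <- Jl -> Mp -> Bu <- Tq -> Ea
  P3: Eq <- Jl -> Ea
  P4: Eq <- Jl -> Bu <- Tq -> Ea
That exhausts the simple backdoor paths. Count: 4.

4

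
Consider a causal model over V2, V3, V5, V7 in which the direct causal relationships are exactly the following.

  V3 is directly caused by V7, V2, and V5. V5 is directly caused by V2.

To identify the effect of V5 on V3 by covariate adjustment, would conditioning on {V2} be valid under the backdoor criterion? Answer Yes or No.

Yes

Backdoor paths from V5 to V3 (paths whose first edge points into V5):
  P1: V5 <- V2 -> V3
Condition 1 (no descendant of V5 in the set): holds — descendants of V5 are {V3}; none are in {V2}.
Condition 2 (every backdoor path blocked by {V2}):
  P1: blocked at fork node V2 ∈ conditioning set.
{V2} satisfies the backdoor criterion.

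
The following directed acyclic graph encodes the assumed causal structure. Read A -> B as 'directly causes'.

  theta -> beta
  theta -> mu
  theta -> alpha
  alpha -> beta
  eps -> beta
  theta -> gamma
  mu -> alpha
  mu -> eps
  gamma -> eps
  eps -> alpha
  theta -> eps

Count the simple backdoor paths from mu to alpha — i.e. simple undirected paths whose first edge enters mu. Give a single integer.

7

A backdoor path from mu to alpha is any simple undirected path whose first edge points into mu (i.e. leaves mu via a parent).
Parents of mu: {theta}.
Enumerating:
  P1: mu <- theta -> gamma -> eps -> alpha
  P2: mu <- theta -> gamma -> eps -> beta <- alpha
  P3: mu <- theta -> eps -> alpha
  P4: mu <- theta -> eps -> beta <- alpha
  P5: mu <- theta -> alpha
  P6: mu <- theta -> beta <- eps -> alpha
  P7: mu <- theta -> beta <- alpha
That exhausts the simple backdoor paths. Count: 7.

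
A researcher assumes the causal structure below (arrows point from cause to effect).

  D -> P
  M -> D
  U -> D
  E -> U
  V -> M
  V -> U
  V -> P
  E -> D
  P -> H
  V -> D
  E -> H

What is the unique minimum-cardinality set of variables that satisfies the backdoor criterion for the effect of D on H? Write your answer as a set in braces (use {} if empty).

{E, V}

Variables eligible for adjustment (non-descendants of D, excluding D and H): {E, M, U, V}.
Backdoor paths from D to H:
  P1: D <- E -> U <- V -> P -> H
  P2: D <- E -> H
  P3: D <- V -> U <- E -> H
  P4: D <- V -> P -> H
  P5: D <- M <- V -> U <- E -> H
  P6: D <- M <- V -> P -> H
  P7: D <- U <- E -> H
  P8: D <- U <- V -> P -> H
The empty set is not sufficient: P2 (D <- E -> H) has no collider blocking it and no conditioned non-collider, so it is open.
Try {E, V}:
  P1: blocked at fork node E ∈ conditioning set.
  P2: blocked at fork node E ∈ conditioning set.
  P3: blocked at fork node V ∈ conditioning set.
  P4: blocked at fork node V ∈ conditioning set.
  P5: blocked at fork node V ∈ conditioning set.
  P6: blocked at fork node V ∈ conditioning set.
  P7: blocked at fork node E ∈ conditioning set.
  P8: blocked at fork node V ∈ conditioning set.
{E, V} contains no descendant of D and blocks every backdoor path.
Every element of {E, V} is needed (dropping E leaves P2 open; dropping V leaves P4 open), so no proper subset is valid.
Among all size-2 subsets of the eligible variables, only {E, V} blocks every backdoor path, so it is the unique smallest valid adjustment set.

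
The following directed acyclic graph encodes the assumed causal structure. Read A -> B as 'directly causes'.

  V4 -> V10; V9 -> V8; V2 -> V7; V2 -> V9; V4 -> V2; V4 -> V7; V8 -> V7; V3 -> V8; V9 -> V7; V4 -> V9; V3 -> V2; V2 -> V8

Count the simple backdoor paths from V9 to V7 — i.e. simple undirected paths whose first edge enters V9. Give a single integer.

A backdoor path from V9 to V7 is any simple undirected path whose first edge points into V9 (i.e. leaves V9 via a parent).
Parents of V9: {V2, V4}.
Enumerating:
  P1: V9 <- V4 -> V2 <- V3 -> V8 -> V7
  P2: V9 <- V4 -> V2 -> V8 -> V7
  P3: V9 <- V4 -> V2 -> V7
  P4: V9 <- V4 -> V7
  P5: V9 <- V2 <- V3 -> V8 -> V7
  P6: V9 <- V2 <- V4 -> V7
  P7: V9 <- V2 -> V8 -> V7
  P8: V9 <- V2 -> V7
That exhausts the simple backdoor paths. Count: 8.

8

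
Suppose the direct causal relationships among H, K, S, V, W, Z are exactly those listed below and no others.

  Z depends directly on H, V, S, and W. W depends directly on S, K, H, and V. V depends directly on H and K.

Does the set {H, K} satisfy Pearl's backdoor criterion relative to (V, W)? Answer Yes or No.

Backdoor paths from V to W (paths whose first edge points into V):
  P1: V <- H -> W
  P2: V <- H -> Z <- S -> W
  P3: V <- H -> Z <- W
  P4: V <- K -> W
Condition 1 (no descendant of V in the set): holds — descendants of V are {W, Z}; none are in {H, K}.
Condition 2 (every backdoor path blocked by {H, K}):
  P1: blocked at fork node H ∈ conditioning set.
  P2: blocked at fork node H ∈ conditioning set.
  P3: blocked at fork node H ∈ conditioning set.
  P4: blocked at fork node K ∈ conditioning set.
{H, K} satisfies the backdoor criterion.

Yes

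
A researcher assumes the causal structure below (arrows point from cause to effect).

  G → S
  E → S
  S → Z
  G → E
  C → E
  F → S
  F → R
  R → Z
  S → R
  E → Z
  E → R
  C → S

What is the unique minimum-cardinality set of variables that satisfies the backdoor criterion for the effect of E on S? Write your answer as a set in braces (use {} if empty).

{C, G}

Variables eligible for adjustment (non-descendants of E, excluding E and S): {C, F, G}.
Backdoor paths from E to S:
  P1: E <- G -> S
  P2: E <- C -> S
The empty set is not sufficient: P1 (E <- G -> S) has no collider blocking it and no conditioned non-collider, so it is open.
Try {C, G}:
  P1: blocked at fork node G ∈ conditioning set.
  P2: blocked at fork node C ∈ conditioning set.
{C, G} contains no descendant of E and blocks every backdoor path.
Every element of {C, G} is needed (dropping C leaves P2 open; dropping G leaves P1 open), so no proper subset is valid.
Among all size-2 subsets of the eligible variables, only {C, G} blocks every backdoor path, so it is the unique smallest valid adjustment set.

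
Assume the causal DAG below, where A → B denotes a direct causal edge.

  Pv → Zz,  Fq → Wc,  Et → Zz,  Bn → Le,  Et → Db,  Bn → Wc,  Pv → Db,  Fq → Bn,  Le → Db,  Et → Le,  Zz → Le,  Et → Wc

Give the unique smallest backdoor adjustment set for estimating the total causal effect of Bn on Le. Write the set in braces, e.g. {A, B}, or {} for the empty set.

{}

Variables eligible for adjustment (non-descendants of Bn, excluding Bn and Le): {Et, Fq, Pv, Zz}.
Backdoor paths from Bn to Le:
  P1: Bn <- Fq -> Wc <- Et -> Zz <- Pv -> Db <- Le
  P2: Bn <- Fq -> Wc <- Et -> Zz -> Le
  P3: Bn <- Fq -> Wc <- Et -> Le
  P4: Bn <- Fq -> Wc <- Et -> Db <- Pv -> Zz -> Le
  P5: Bn <- Fq -> Wc <- Et -> Db <- Le
Each backdoor path contains an unconditioned collider, so every path is already blocked with the empty conditioning set:
  P1: blocked at collider Wc (neither it nor any descendant is in the conditioning set).
  P2: blocked at collider Wc (neither it nor any descendant is in the conditioning set).
  P3: blocked at collider Wc (neither it nor any descendant is in the conditioning set).
  P4: blocked at collider Wc (neither it nor any descendant is in the conditioning set).
  P5: blocked at collider Wc (neither it nor any descendant is in the conditioning set).
The empty set is therefore the unique smallest valid set.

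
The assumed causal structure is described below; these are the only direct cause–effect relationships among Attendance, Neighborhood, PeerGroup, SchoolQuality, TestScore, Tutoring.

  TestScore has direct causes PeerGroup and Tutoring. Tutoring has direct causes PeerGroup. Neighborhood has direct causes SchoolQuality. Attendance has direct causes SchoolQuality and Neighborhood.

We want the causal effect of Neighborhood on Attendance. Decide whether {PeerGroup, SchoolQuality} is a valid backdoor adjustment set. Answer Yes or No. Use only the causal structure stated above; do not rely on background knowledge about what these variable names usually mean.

Backdoor paths from Neighborhood to Attendance (paths whose first edge points into Neighborhood):
  P1: Neighborhood <- SchoolQuality -> Attendance
Condition 1 (no descendant of Neighborhood in the set): holds — descendants of Neighborhood are {Attendance}; none are in {PeerGroup, SchoolQuality}.
Condition 2 (every backdoor path blocked by {PeerGroup, SchoolQuality}):
  P1: blocked at fork node SchoolQuality ∈ conditioning set.
{PeerGroup, SchoolQuality} satisfies the backdoor criterion.

Yes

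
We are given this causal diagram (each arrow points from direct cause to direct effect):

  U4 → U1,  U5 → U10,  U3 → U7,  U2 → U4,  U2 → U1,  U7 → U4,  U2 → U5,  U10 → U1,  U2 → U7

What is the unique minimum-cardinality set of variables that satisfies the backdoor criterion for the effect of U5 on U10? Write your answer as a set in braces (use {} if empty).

Variables eligible for adjustment (non-descendants of U5, excluding U5 and U10): {U2, U3, U4, U7}.
Backdoor paths from U5 to U10:
  P1: U5 <- U2 -> U7 -> U4 -> U1 <- U10
  P2: U5 <- U2 -> U4 -> U1 <- U10
  P3: U5 <- U2 -> U1 <- U10
Each backdoor path contains an unconditioned collider, so every path is already blocked with the empty conditioning set:
  P1: blocked at collider U1 (neither it nor any descendant is in the conditioning set).
  P2: blocked at collider U1 (neither it nor any descendant is in the conditioning set).
  P3: blocked at collider U1 (neither it nor any descendant is in the conditioning set).
The empty set is therefore the unique smallest valid set.

{}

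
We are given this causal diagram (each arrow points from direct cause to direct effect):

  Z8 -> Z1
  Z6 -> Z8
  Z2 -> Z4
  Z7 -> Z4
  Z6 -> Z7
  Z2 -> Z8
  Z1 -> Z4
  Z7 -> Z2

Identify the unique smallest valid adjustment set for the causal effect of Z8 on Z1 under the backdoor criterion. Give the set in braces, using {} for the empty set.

{}

Variables eligible for adjustment (non-descendants of Z8, excluding Z8 and Z1): {Z2, Z6, Z7}.
Backdoor paths from Z8 to Z1:
  P1: Z8 <- Z6 -> Z7 -> Z2 -> Z4 <- Z1
  P2: Z8 <- Z6 -> Z7 -> Z4 <- Z1
  P3: Z8 <- Z2 <- Z7 -> Z4 <- Z1
  P4: Z8 <- Z2 -> Z4 <- Z1
Each backdoor path contains an unconditioned collider, so every path is already blocked with the empty conditioning set:
  P1: blocked at collider Z4 (neither it nor any descendant is in the conditioning set).
  P2: blocked at collider Z4 (neither it nor any descendant is in the conditioning set).
  P3: blocked at collider Z4 (neither it nor any descendant is in the conditioning set).
  P4: blocked at collider Z4 (neither it nor any descendant is in the conditioning set).
The empty set is therefore the unique smallest valid set.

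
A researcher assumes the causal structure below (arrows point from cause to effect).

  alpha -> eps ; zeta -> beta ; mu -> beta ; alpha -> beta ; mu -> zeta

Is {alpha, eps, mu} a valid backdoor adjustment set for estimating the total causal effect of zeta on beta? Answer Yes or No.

Backdoor paths from zeta to beta (paths whose first edge points into zeta):
  P1: zeta <- mu -> beta
Condition 1 (no descendant of zeta in the set): holds — descendants of zeta are {beta}; none are in {alpha, eps, mu}.
Condition 2 (every backdoor path blocked by {alpha, eps, mu}):
  P1: blocked at fork node mu ∈ conditioning set.
{alpha, eps, mu} satisfies the backdoor criterion.

Yes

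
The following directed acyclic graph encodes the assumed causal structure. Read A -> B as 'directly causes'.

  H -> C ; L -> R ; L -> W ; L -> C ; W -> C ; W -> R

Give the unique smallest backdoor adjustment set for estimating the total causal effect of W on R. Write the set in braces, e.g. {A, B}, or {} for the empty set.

{L}

Variables eligible for adjustment (non-descendants of W, excluding W and R): {H, L}.
Backdoor paths from W to R:
  P1: W <- L -> R
The empty set is not sufficient: P1 (W <- L -> R) has no collider blocking it and no conditioned non-collider, so it is open.
Try {L}:
  P1: blocked at fork node L ∈ conditioning set.
{L} contains no descendant of W and blocks every backdoor path.
No other singleton works — e.g. {H} leaves P1 open — so {L} is the unique smallest valid adjustment set.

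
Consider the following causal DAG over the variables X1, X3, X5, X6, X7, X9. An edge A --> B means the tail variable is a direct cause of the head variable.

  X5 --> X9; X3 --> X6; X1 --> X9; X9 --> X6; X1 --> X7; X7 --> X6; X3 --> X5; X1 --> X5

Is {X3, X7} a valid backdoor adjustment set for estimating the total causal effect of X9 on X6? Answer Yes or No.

Backdoor paths from X9 to X6 (paths whose first edge points into X9):
  P1: X9 <- X1 -> X7 -> X6
  P2: X9 <- X1 -> X5 <- X3 -> X6
  P3: X9 <- X5 <- X1 -> X7 -> X6
  P4: X9 <- X5 <- X3 -> X6
Condition 1 (no descendant of X9 in the set): holds — descendants of X9 are {X6}; none are in {X3, X7}.
Condition 2 (every backdoor path blocked by {X3, X7}):
  P1: blocked at chain node X7 ∈ conditioning set.
  P2: blocked at collider X5 (neither it nor any descendant is in the conditioning set).
  P3: blocked at chain node X7 ∈ conditioning set.
  P4: blocked at fork node X3 ∈ conditioning set.
{X3, X7} satisfies the backdoor criterion.

Yes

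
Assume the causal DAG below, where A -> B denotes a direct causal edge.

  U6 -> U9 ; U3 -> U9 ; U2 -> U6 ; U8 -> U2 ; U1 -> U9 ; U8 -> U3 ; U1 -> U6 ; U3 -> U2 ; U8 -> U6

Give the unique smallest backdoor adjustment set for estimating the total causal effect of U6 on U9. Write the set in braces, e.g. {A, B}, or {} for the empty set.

{U1, U3}

Variables eligible for adjustment (non-descendants of U6, excluding U6 and U9): {U1, U2, U3, U8}.
Backdoor paths from U6 to U9:
  P1: U6 <- U8 -> U3 -> U9
  P2: U6 <- U8 -> U2 <- U3 -> U9
  P3: U6 <- U1 -> U9
  P4: U6 <- U2 <- U8 -> U3 -> U9
  P5: U6 <- U2 <- U3 -> U9
The empty set is not sufficient: P1 (U6 <- U8 -> U3 -> U9) has no collider blocking it and no conditioned non-collider, so it is open.
Try {U1, U3}:
  P1: blocked at chain node U3 ∈ conditioning set.
  P2: blocked at collider U2 (neither it nor any descendant is in the conditioning set).
  P3: blocked at fork node U1 ∈ conditioning set.
  P4: blocked at chain node U3 ∈ conditioning set.
  P5: blocked at fork node U3 ∈ conditioning set.
{U1, U3} contains no descendant of U6 and blocks every backdoor path.
Every element of {U1, U3} is needed (dropping U1 leaves P3 open; dropping U3 leaves P1 open), so no proper subset is valid.
Among all size-2 subsets of the eligible variables, only {U1, U3} blocks every backdoor path, so it is the unique smallest valid adjustment set.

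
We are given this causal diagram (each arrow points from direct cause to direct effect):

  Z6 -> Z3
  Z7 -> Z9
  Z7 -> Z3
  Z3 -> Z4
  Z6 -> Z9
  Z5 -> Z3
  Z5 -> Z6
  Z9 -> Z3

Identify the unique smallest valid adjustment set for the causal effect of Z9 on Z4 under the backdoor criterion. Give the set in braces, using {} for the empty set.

Variables eligible for adjustment (non-descendants of Z9, excluding Z9 and Z4): {Z5, Z6, Z7}.
Backdoor paths from Z9 to Z4:
  P1: Z9 <- Z6 <- Z5 -> Z3 -> Z4
  P2: Z9 <- Z6 -> Z3 -> Z4
  P3: Z9 <- Z7 -> Z3 -> Z4
The empty set is not sufficient: P1 (Z9 <- Z6 <- Z5 -> Z3 -> Z4) has no collider blocking it and no conditioned non-collider, so it is open.
Try {Z6, Z7}:
  P1: blocked at chain node Z6 ∈ conditioning set.
  P2: blocked at fork node Z6 ∈ conditioning set.
  P3: blocked at fork node Z7 ∈ conditioning set.
{Z6, Z7} contains no descendant of Z9 and blocks every backdoor path.
Every element of {Z6, Z7} is needed (dropping Z6 leaves P1 open; dropping Z7 leaves P3 open), so no proper subset is valid.
Among all size-2 subsets of the eligible variables, only {Z6, Z7} blocks every backdoor path, so it is the unique smallest valid adjustment set.

{Z6, Z7}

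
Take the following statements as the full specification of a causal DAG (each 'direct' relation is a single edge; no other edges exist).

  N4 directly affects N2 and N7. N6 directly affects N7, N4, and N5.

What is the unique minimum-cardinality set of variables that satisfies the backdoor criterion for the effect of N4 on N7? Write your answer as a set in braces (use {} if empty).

{N6}

Variables eligible for adjustment (non-descendants of N4, excluding N4 and N7): {N5, N6}.
Backdoor paths from N4 to N7:
  P1: N4 <- N6 -> N7
The empty set is not sufficient: P1 (N4 <- N6 -> N7) has no collider blocking it and no conditioned non-collider, so it is open.
Try {N6}:
  P1: blocked at fork node N6 ∈ conditioning set.
{N6} contains no descendant of N4 and blocks every backdoor path.
No other singleton works — e.g. {N5} leaves P1 open — so {N6} is the unique smallest valid adjustment set.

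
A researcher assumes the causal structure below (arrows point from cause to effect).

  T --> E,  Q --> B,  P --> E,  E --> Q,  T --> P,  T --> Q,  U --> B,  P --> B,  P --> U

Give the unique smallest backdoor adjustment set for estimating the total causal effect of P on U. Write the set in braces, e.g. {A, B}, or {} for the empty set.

{}

Variables eligible for adjustment (non-descendants of P, excluding P and U): {T}.
Backdoor paths from P to U:
  P1: P <- T -> E -> Q -> B <- U
  P2: P <- T -> Q -> B <- U
Each backdoor path contains an unconditioned collider, so every path is already blocked with the empty conditioning set:
  P1: blocked at collider B (neither it nor any descendant is in the conditioning set).
  P2: blocked at collider B (neither it nor any descendant is in the conditioning set).
The empty set is therefore the unique smallest valid set.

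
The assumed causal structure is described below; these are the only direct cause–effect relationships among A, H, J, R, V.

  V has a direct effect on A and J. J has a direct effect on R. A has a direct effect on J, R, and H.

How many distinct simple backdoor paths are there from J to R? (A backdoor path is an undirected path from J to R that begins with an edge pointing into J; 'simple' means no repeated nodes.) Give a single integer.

A backdoor path from J to R is any simple undirected path whose first edge points into J (i.e. leaves J via a parent).
Parents of J: {A, V}.
Enumerating:
  P1: J <- V -> A -> R
  P2: J <- A -> R
That exhausts the simple backdoor paths. Count: 2.

2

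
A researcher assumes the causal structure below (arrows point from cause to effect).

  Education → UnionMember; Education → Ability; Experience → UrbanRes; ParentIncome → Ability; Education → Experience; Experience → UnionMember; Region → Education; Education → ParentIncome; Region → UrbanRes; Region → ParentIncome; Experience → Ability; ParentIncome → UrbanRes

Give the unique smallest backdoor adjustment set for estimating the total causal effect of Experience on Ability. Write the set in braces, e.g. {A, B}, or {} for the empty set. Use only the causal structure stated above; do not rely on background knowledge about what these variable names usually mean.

{Education}

Variables eligible for adjustment (non-descendants of Experience, excluding Experience and Ability): {Education, ParentIncome, Region}.
Backdoor paths from Experience to Ability:
  P1: Experience <- Education <- Region -> ParentIncome -> Ability
  P2: Experience <- Education <- Region -> UrbanRes <- ParentIncome -> Ability
  P3: Experience <- Education -> ParentIncome -> Ability
  P4: Experience <- Education -> Ability
The empty set is not sufficient: P1 (Experience <- Education <- Region -> ParentIncome -> Ability) has no collider blocking it and no conditioned non-collider, so it is open.
Try {Education}:
  P1: blocked at chain node Education ∈ conditioning set.
  P2: blocked at chain node Education ∈ conditioning set.
  P3: blocked at fork node Education ∈ conditioning set.
  P4: blocked at fork node Education ∈ conditioning set.
{Education} contains no descendant of Experience and blocks every backdoor path.
No other singleton works — e.g. {Region} leaves P3 open — so {Education} is the unique smallest valid adjustment set.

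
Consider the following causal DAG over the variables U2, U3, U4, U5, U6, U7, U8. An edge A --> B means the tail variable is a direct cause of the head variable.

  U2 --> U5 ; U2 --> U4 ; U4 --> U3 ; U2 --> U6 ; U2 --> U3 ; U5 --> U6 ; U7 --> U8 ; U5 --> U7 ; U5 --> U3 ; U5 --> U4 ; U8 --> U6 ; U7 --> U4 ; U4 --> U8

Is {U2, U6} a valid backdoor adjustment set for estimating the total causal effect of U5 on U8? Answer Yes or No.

Backdoor paths from U5 to U8 (paths whose first edge points into U5):
  P1: U5 <- U2 -> U4 <- U7 -> U8
  P2: U5 <- U2 -> U4 -> U8
  P3: U5 <- U2 -> U3 <- U4 <- U7 -> U8
  P4: U5 <- U2 -> U3 <- U4 -> U8
  P5: U5 <- U2 -> U6 <- U8
Condition 1 (no descendant of U5 in the set): FAILS — U6 is a descendant of U5.
Condition 2 (every backdoor path blocked by {U2, U6}):
  P1: blocked at fork node U2 ∈ conditioning set.
  P2: blocked at fork node U2 ∈ conditioning set.
  P3: blocked at fork node U2 ∈ conditioning set.
  P4: blocked at fork node U2 ∈ conditioning set.
  P5: blocked at fork node U2 ∈ conditioning set.
{U2, U6} does not satisfy the backdoor criterion.

No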